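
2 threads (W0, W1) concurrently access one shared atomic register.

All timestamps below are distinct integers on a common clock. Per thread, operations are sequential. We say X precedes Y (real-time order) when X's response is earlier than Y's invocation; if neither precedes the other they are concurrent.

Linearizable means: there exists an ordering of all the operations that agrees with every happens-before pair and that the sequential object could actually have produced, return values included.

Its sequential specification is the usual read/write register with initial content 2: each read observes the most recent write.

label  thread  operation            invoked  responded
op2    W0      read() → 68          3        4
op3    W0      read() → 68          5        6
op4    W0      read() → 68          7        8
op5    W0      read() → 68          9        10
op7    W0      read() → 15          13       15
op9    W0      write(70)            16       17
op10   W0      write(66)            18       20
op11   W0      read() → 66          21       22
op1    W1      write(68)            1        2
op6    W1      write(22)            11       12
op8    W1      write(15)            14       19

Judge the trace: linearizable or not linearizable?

linearizable

one valid linearization: op1, op2, op3, op4, op5, op6, op8, op7, op9, op10, op11
step 1: op1 write(68) — value 68
step 2: op2 read() → 68 — value 68
step 3: op3 read() → 68 — value 68
step 4: op4 read() → 68 — value 68
step 5: op5 read() → 68 — value 68
step 6: op6 write(22) — value 22
step 7: op8 write(15) — value 15
step 8: op7 read() → 15 — value 15
step 9: op9 write(70) — value 70
step 10: op10 write(66) — value 66
step 11: op11 read() → 66 — value 66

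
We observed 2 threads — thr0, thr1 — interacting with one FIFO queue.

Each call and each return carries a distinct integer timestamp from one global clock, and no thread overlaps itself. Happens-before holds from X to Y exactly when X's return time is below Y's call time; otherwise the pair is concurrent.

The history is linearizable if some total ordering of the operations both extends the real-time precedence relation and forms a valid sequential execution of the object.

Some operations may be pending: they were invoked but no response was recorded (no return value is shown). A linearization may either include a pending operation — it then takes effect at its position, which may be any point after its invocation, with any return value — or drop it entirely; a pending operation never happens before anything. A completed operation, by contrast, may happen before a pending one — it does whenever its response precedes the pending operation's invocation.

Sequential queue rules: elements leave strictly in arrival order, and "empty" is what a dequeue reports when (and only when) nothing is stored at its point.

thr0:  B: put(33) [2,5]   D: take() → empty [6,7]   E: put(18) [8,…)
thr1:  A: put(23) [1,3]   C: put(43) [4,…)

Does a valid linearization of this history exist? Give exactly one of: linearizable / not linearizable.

not linearizable

events 1..6 are fine; event 7 — the response of D at time 7 — makes the prefix non-linearizable
real-time-consistent orders of the 3 completed operations: 2 — all fail the FIFO queue replay
every completion of the 1 pending operation (C) was checked; none linearizes
take A, B, D (pending dropped): step 3 already fails, because D take() → empty cannot occur there
take B, A, D (pending dropped): step 3 already fails, because D take() → empty cannot occur there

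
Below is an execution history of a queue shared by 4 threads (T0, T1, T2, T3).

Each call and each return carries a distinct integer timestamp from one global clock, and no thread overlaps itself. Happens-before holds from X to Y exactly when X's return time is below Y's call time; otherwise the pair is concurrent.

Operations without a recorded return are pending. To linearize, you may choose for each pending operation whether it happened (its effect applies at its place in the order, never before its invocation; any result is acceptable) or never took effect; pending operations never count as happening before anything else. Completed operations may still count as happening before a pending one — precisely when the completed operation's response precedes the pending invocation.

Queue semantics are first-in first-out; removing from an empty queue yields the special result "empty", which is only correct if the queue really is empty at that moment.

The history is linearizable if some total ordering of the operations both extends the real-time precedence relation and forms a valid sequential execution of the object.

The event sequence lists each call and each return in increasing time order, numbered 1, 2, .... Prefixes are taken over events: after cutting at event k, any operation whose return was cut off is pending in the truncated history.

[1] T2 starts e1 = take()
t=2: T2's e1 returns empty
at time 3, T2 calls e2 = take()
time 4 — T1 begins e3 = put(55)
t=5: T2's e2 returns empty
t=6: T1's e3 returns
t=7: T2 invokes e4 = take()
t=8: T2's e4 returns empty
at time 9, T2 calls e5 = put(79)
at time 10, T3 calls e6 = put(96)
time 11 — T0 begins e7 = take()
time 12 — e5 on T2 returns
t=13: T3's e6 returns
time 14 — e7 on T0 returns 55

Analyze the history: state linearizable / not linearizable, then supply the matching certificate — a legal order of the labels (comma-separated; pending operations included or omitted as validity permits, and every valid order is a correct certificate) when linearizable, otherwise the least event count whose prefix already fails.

not linearizable — minimal violating prefix: 8 events

already the first 8 events (up to e4's response at time 8) admit no linearization; the first 7 still do
4 completed operations, 2 real-time-consistent orders — every queue replay fails
sample order e1, e2, e3, e4 stalls at step 4 — e4 take() → empty has no legal effect
sample order e1, e3, e2, e4 stalls at step 3 — e2 take() → empty has no legal effect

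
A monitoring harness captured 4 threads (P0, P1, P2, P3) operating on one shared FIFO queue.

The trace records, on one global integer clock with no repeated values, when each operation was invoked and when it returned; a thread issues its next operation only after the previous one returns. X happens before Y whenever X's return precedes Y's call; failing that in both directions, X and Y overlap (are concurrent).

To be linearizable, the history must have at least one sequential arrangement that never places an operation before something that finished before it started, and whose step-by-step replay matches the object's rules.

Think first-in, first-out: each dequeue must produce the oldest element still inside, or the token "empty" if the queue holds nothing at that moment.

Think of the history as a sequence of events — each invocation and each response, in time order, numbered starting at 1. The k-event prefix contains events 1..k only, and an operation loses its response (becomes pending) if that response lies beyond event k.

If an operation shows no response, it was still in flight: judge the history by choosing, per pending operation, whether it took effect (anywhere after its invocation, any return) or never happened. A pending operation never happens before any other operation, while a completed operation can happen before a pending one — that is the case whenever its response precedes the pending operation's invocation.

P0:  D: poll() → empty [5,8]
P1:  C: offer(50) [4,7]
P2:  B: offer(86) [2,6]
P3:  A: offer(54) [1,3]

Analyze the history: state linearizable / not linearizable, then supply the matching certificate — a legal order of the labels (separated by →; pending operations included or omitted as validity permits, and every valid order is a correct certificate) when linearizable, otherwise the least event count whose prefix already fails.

through event 7 a valid linearization exists; event 8 (D responding at time 8) ends that
checked exhaustively: 8 real-time-consistent orders of 4 completed operations, zero legal FIFO queue replays
take A, B, C, D: step 4 already fails, because D poll() → empty cannot occur there
take A, B, D, C: step 3 already fails, because D poll() → empty cannot occur there

not linearizable — minimal violating prefix: 8 events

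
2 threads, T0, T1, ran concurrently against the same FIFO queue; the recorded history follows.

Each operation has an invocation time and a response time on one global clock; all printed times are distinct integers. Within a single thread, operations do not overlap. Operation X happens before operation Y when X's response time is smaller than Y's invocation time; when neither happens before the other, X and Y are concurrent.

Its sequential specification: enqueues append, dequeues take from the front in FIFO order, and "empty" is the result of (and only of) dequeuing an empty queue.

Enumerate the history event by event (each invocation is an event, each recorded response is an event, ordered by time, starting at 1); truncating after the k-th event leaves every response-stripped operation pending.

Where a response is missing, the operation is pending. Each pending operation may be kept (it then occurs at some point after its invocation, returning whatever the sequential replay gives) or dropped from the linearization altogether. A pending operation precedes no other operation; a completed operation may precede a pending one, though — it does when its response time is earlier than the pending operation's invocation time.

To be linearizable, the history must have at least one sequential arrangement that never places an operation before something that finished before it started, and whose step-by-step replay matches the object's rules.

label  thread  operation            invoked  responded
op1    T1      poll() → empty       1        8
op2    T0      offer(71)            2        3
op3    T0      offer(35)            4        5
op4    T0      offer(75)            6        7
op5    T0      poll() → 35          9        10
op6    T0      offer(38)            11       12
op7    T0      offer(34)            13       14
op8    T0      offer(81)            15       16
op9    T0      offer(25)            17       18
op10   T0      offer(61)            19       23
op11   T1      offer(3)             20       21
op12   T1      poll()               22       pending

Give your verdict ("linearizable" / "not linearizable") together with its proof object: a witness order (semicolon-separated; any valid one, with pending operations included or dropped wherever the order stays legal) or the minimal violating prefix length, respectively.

not linearizable — minimal violating prefix: 10 events

cut after 9 events: linearizable; cut after 10 events (op5 responds, time 10): not linearizable
checked exhaustively: 4 real-time-consistent orders of 5 completed operations, zero legal FIFO queue replays
take op1, op2, op3, op4, op5: step 5 already fails, because op5 poll() → 35 cannot occur there
take op2, op1, op3, op4, op5: step 2 already fails, because op1 poll() → empty cannot occur there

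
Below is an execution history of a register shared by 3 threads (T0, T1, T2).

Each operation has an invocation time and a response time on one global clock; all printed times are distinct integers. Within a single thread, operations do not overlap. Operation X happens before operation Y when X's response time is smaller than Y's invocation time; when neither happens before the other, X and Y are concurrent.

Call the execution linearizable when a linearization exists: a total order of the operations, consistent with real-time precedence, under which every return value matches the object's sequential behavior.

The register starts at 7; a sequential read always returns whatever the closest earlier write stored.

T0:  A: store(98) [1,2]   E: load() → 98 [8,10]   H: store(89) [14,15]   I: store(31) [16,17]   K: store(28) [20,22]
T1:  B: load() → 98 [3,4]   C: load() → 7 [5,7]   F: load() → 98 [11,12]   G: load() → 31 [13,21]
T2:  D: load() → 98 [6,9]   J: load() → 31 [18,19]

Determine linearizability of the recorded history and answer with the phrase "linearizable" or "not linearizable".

through event 6 a valid linearization exists; event 7 (C responding at time 7) ends that
the completed operations (3 total) allow one real-time order; the register replay rejects it
every completion of the 1 pending operation (D) was checked; none linearizes
for example A, B, C (pending dropped) fails at step 3: C load() → 7 is not legal there

not linearizable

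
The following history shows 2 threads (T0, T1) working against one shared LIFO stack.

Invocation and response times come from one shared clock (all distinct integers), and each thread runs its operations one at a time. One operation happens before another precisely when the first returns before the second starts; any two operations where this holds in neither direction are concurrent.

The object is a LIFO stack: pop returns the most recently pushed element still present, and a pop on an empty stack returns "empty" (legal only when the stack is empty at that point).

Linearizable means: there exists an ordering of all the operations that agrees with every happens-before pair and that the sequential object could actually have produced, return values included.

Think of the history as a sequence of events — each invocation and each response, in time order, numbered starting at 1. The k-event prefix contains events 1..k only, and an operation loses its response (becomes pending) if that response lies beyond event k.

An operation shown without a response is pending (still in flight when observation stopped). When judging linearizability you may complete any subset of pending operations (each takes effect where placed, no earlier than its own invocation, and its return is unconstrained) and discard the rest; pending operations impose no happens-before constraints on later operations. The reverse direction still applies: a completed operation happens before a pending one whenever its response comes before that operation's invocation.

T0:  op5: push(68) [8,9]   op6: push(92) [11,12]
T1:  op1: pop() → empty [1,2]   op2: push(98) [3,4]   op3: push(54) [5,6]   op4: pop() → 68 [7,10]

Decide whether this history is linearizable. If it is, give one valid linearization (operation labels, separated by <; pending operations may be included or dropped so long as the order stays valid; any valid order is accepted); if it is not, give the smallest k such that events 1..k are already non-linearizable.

linearizable — witness: op1 < op2 < op3 < op5 < op4 < op6

1. op1 pop() → empty, leaving stack <>
2. op2 push(98), leaving stack <98>
3. op3 push(54), leaving stack <98,54>
4. op5 push(68), leaving stack <98,54,68>
5. op4 pop() → 68, leaving stack <98,54>
6. op6 push(92), leaving stack <98,54,92>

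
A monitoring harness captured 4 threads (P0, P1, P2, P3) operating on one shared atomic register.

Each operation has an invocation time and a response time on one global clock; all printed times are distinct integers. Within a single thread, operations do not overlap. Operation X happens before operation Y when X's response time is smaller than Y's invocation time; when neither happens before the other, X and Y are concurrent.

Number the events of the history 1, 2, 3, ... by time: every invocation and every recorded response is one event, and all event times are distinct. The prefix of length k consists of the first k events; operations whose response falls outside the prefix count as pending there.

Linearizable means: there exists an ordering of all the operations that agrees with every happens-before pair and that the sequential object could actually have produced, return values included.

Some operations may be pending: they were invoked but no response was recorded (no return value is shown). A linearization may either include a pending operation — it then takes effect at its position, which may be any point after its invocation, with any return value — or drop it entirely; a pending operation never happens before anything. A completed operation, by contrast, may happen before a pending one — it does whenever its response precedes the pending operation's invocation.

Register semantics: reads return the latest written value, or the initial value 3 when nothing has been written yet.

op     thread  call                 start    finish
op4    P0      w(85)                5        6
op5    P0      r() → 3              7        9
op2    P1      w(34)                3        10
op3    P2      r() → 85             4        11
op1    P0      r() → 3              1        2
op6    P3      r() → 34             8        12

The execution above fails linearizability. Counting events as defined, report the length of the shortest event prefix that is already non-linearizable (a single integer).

events 1..8 are linearizable, e.g. via op1, op2, op3, op4:
1. op1 r() → 3, leaving value 3
2. op2 w(34) (pending, included), leaving value 34
3. op3 r() (pending, included), leaving value 34
4. op4 w(85), leaving value 85
event 9 — op5's response, time 9 — after it, nothing linearizes
no completion choice of the 3 pending operations (op2, op3, op6) rescues it — every subset was tried
for example op1, op4, op5 (pending dropped) fails at step 3: op5 r() → 3 is not legal there

9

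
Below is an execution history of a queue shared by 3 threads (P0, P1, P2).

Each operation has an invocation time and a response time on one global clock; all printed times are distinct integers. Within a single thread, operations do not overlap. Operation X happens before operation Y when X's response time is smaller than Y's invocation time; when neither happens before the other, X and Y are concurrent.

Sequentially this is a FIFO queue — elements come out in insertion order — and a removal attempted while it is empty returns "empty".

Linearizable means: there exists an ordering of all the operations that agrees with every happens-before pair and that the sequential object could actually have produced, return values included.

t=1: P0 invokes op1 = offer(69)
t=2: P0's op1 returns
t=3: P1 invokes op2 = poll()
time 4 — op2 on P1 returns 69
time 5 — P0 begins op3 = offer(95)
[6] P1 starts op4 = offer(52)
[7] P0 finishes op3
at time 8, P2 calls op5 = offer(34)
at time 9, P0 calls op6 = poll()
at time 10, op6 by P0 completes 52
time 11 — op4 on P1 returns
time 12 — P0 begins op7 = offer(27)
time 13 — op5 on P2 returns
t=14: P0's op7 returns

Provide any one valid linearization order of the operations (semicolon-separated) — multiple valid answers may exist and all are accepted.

1. op1 offer(69), leaving queue <69>
2. op2 poll() → 69, leaving queue <>
3. op4 offer(52), leaving queue <52>
4. op3 offer(95), leaving queue <52,95>
5. op5 offer(34), leaving queue <52,95,34>
6. op6 poll() → 52, leaving queue <95,34>
7. op7 offer(27), leaving queue <95,34,27>

op1; op2; op4; op3; op5; op6; op7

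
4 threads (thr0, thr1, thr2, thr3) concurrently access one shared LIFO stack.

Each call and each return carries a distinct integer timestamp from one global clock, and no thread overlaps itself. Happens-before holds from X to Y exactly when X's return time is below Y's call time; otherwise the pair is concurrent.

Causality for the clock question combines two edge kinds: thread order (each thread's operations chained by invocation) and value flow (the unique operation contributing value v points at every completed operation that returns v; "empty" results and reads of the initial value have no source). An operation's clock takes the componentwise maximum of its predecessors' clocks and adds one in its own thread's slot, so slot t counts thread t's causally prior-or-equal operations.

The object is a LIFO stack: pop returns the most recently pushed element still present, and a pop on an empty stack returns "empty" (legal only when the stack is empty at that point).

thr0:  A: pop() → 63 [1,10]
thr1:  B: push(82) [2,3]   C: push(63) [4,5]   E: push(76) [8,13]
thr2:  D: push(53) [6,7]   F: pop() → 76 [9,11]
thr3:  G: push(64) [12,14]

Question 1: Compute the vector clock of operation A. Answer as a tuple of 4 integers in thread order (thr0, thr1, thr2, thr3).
Answer: (1, 2, 0, 0)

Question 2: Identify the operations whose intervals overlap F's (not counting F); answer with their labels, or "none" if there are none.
Answer: A, E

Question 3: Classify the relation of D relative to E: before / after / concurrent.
Answer: before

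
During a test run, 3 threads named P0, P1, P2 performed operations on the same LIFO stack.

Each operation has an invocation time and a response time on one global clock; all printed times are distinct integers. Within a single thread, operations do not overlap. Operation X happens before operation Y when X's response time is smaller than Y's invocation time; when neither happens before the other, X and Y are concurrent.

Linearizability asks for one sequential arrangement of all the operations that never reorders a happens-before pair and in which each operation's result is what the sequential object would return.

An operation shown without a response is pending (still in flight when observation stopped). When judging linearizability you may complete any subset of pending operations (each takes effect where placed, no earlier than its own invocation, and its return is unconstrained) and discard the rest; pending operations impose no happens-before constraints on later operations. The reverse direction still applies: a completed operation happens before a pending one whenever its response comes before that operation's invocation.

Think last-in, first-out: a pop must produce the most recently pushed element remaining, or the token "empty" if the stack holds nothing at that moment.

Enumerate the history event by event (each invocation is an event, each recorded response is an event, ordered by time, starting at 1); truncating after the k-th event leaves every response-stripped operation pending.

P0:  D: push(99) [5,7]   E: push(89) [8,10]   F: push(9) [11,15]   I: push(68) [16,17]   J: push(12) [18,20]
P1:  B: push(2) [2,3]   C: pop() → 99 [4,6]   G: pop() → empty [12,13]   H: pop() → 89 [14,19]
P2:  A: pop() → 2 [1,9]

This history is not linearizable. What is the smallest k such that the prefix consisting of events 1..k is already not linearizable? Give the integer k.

events 1..12 are still linearizable — one witness is B, A, D, C, E:
after step 1 (B push(2)): stack <2>
after step 2 (A pop() → 2): stack <>
after step 3 (D push(99)): stack <99>
after step 4 (C pop() → 99): stack <>
after step 5 (E push(89)): stack <89>
include event 13 — G responding at 13 — and every candidate order breaks
include/drop combinations of the 1 pending operation (F) were all tried; none helps
take A, B, C, D, E, G (pending dropped): step 1 already fails, because A pop() → 2 cannot occur there
take A, B, D, C, E, G (pending dropped): step 1 already fails, because A pop() → 2 cannot occur there

13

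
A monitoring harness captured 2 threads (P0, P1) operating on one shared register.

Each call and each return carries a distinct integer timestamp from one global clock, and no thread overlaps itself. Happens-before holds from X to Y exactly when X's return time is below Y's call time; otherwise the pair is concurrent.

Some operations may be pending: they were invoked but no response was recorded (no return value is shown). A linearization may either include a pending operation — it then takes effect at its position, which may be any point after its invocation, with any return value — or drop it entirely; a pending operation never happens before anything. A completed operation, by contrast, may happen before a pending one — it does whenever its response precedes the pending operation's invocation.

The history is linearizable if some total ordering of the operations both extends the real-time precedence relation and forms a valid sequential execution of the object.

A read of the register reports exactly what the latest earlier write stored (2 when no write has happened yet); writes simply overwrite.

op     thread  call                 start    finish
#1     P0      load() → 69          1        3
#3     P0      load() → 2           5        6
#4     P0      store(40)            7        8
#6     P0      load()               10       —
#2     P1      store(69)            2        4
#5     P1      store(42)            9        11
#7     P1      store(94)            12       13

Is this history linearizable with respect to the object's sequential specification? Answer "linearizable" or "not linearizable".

not linearizable

already the first 6 events (up to #3's response at time 6) admit no linearization; the first 5 still do
no legal order exists: 2 real-time-consistent candidates over 3 completed register operations, all rejected
one such order, #1, #2, #3, breaks at step 1 where #1 load() → 69 is illegal
one such order, #2, #1, #3, breaks at step 3 where #3 load() → 2 is illegal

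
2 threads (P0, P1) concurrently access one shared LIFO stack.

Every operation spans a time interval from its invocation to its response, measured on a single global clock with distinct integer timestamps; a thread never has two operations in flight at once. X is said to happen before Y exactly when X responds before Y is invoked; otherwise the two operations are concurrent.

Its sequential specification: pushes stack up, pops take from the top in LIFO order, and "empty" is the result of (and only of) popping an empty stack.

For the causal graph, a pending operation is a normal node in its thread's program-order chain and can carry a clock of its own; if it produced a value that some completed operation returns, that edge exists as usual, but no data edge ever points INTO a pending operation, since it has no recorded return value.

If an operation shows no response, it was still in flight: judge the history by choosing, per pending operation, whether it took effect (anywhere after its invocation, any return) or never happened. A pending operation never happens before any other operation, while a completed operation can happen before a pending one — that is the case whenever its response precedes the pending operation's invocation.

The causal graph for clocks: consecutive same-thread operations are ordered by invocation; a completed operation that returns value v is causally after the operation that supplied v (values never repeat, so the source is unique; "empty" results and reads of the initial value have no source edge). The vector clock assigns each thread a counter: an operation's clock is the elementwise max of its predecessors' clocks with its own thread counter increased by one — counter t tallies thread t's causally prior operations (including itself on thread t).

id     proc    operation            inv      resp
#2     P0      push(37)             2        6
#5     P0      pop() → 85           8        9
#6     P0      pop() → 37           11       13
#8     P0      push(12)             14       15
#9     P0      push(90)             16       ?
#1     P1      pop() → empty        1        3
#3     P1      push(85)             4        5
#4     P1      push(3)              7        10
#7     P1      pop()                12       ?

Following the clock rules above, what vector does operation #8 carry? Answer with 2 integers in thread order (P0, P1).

invoked at 1, #1 has no predecessors; its own P1 bump gives (0, 1)
invoked at 2, #2 has no predecessors; its own P0 bump gives (1, 0)
#3, invoked 4, takes VC(#1)=(0, 1) under max, adds 1 for P1 → (0, 2)
#4, invoked 7, takes VC(#3)=(0, 2) under max, adds 1 for P1 → (0, 3)
#7, invoked 12, takes VC(#4)=(0, 3) under max, adds 1 for P1 → (0, 4)
#5, invoked 8, takes VC(#2)=(1, 0), VC(#3)=(0, 2) under max, adds 1 for P0 → (2, 2)
#6, invoked 11, takes VC(#2)=(1, 0), VC(#5)=(2, 2) under max, adds 1 for P0 → (3, 2)
#8, invoked 14, takes VC(#6)=(3, 2) under max, adds 1 for P0 → (4, 2)
#9, invoked 16, takes VC(#8)=(4, 2) under max, adds 1 for P0 → (5, 2)
target: VC(#8) = (4, 2)

(4, 2)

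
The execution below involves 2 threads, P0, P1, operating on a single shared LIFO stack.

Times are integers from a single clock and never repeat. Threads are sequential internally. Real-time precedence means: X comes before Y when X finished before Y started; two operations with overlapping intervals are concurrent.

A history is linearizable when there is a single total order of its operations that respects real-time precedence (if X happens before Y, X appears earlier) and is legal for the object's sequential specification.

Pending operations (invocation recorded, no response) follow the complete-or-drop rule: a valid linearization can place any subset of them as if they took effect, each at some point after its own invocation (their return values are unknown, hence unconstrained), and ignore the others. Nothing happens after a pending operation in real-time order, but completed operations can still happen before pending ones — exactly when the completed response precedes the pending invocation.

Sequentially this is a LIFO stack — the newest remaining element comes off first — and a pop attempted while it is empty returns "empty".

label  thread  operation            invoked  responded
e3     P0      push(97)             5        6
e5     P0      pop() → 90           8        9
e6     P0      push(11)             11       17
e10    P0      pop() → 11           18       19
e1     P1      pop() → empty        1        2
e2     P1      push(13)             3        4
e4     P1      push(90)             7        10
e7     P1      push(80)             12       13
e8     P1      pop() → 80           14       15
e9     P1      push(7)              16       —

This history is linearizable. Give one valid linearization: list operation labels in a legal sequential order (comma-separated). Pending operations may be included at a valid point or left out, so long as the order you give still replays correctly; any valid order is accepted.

after step 1 (e1 pop() → empty): stack <>
after step 2 (e2 push(13)): stack <13>
after step 3 (e3 push(97)): stack <13,97>
after step 4 (e4 push(90)): stack <13,97,90>
after step 5 (e5 pop() → 90): stack <13,97>
after step 6 (e6 push(11)): stack <13,97,11>
after step 7 (e7 push(80)): stack <13,97,11,80>
after step 8 (e8 pop() → 80): stack <13,97,11>
after step 9 (e10 pop() → 11): stack <13,97>

e1, e2, e3, e4, e5, e6, e7, e8, e10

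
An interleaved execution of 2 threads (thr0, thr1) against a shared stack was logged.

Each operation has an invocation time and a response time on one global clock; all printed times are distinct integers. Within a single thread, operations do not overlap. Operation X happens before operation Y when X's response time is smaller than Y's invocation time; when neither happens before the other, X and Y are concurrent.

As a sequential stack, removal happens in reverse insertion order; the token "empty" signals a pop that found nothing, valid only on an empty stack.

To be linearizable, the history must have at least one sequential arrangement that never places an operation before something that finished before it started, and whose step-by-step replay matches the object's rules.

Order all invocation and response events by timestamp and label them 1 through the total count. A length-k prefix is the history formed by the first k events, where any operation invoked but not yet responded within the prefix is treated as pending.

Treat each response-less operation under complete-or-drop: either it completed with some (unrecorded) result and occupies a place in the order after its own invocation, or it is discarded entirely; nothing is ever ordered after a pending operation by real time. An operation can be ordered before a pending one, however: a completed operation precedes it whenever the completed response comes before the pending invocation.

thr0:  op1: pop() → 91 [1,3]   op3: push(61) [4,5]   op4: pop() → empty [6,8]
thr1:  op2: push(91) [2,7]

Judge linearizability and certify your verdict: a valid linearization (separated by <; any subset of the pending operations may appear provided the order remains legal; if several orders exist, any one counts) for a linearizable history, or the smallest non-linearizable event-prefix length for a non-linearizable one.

events 1..7 are fine; event 8 — the response of op4 at time 8 — makes the prefix non-linearizable
no legal order exists: 4 real-time-consistent candidates over 4 completed stack operations, all rejected
one such order, op1, op2, op3, op4, breaks at step 1 where op1 pop() → 91 is illegal
one such order, op1, op3, op2, op4, breaks at step 1 where op1 pop() → 91 is illegal

not linearizable — minimal violating prefix: 8 events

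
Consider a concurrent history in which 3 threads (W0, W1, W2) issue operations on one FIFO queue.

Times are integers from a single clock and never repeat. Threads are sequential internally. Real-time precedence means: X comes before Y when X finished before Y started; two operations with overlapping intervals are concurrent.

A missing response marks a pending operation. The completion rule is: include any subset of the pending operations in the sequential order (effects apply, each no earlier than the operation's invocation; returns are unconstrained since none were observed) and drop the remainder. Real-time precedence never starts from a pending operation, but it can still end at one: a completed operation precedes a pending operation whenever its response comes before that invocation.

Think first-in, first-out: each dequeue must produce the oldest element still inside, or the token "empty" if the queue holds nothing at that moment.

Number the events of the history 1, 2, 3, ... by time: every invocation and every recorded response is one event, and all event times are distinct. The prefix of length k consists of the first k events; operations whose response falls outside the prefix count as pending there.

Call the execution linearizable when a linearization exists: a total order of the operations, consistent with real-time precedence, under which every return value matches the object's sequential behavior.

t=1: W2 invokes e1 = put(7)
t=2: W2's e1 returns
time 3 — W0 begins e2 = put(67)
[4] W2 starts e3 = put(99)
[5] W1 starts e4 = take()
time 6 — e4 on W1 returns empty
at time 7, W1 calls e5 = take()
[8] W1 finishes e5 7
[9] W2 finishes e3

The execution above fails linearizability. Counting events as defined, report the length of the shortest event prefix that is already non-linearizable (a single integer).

6

one valid order for events 1..5 is e1:
step 1: e1 put(7) — queue <7>
with event 6 included (e4 responding at time 6), all real-time-consistent orders fail
every completion of the 2 pending operations (e2, e3) was checked; none linearizes
sample order e1, e4 (pending dropped) stalls at step 2 — e4 take() → empty has no legal effect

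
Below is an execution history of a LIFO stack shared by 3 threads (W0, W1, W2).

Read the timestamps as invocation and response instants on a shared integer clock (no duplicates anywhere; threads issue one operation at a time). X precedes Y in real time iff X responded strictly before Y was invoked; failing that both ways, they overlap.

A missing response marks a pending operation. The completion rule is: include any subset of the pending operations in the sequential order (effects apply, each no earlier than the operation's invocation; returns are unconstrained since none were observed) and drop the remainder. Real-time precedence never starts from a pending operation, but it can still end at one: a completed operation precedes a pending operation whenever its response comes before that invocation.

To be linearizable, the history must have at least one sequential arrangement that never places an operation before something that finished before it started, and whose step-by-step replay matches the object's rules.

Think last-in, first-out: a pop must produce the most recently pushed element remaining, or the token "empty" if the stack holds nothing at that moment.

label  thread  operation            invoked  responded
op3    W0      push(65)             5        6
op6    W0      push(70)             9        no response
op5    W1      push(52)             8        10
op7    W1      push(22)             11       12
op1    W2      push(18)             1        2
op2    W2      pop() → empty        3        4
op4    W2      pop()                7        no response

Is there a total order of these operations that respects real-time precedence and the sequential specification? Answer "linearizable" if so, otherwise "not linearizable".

events 1..3 are fine; event 4 — the response of op2 at time 4 — makes the prefix non-linearizable
exhaustive check: the 2 completed LIFO stack ops admit one real-time order; illegal
one such order, op1, op2, breaks at step 2 where op2 pop() → empty is illegal

not linearizable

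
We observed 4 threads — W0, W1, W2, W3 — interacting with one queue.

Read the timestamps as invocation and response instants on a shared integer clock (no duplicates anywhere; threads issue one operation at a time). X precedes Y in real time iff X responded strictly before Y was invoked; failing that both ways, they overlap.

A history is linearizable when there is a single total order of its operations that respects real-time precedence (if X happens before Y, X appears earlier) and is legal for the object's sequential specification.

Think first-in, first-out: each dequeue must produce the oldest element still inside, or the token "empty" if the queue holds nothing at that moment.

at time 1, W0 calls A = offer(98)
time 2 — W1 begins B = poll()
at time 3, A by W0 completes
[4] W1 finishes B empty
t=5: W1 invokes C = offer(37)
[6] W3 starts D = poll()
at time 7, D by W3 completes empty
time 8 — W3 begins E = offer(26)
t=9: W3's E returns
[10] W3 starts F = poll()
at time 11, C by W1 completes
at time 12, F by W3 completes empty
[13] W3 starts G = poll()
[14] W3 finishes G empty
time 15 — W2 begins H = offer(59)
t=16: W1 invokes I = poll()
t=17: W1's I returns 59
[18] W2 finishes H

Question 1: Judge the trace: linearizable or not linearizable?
not linearizable

already the first 7 events (up to D's response at time 7) admit no linearization; the first 6 still do
no legal order exists: 2 real-time-consistent candidates over 3 completed queue operations, all rejected
completion choices over the 1 pending operation (C) were checked; none helps
sample order A, B, D (pending dropped) stalls at step 2 — B poll() → empty has no legal effect
sample order B, A, D (pending dropped) stalls at step 3 — D poll() → empty has no legal effect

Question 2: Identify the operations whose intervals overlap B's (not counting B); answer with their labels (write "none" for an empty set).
A

B spans [2,4]: anything still running between times 2 and 4 counts as concurrent
A [1,3]: concurrent
C [5,11]: after
D [6,7]: after
E [8,9]: after
F [10,12]: after
G [13,14]: after
H [15,18]: after
I [16,17]: after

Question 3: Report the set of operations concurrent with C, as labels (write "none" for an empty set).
D, E, F

concurrent with C ([5,11]): every op whose interval crosses 5..11
A [1,3]: before
B [2,4]: before
D [6,7]: concurrent
E [8,9]: concurrent
F [10,12]: concurrent
G [13,14]: after
H [15,18]: after
I [16,17]: after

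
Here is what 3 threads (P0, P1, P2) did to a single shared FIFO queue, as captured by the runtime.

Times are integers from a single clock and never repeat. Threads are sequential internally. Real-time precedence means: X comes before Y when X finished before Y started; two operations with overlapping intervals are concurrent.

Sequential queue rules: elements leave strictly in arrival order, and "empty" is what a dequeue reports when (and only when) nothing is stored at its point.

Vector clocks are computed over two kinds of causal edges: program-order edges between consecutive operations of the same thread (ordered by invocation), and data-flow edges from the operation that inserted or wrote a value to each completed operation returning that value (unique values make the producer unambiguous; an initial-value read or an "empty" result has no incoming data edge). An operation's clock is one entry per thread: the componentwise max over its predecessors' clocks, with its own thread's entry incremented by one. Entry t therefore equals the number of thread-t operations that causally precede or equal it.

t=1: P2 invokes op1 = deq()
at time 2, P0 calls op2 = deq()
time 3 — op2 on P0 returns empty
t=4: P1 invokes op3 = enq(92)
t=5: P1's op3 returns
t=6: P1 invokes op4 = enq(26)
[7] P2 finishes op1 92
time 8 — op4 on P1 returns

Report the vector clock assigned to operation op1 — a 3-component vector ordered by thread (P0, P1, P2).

(0, 1, 1)

op3 (invocation 4): nothing precedes it; P1's component alone gives (0, 1, 0)
op2 (invocation 2): nothing precedes it; P0's component alone gives (1, 0, 0)
from VC(op3)=(0, 1, 0), op1 (invoked 1) maxes components and bumps P2 → (0, 1, 1)
from VC(op3)=(0, 1, 0), op4 (invoked 6) maxes components and bumps P1 → (0, 2, 0)
target: VC(op1) = (0, 1, 1)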